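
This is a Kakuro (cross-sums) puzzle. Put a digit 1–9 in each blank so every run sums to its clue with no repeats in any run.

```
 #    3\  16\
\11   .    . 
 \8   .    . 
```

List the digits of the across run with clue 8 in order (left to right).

1, 7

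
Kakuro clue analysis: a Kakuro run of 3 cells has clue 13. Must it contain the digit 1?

Counterexample: {2,3,8} sums to 13 without using 1.

No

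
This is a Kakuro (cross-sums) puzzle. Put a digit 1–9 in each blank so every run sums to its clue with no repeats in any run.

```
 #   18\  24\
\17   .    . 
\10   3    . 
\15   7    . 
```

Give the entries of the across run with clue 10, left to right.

3 7

17 in 2 cells must be {8,9}; 24 in 3 cells must be {7,8,9}.
R1C1 = 18 − 10 = 8 completes the 18 down.
R1C2 = 17 − 8 = 9 completes the 17 across.
R2C2 = 10 − 3 = 7 completes the 10 across.
R3C2 = 15 − 7 = 8 completes the 15 across.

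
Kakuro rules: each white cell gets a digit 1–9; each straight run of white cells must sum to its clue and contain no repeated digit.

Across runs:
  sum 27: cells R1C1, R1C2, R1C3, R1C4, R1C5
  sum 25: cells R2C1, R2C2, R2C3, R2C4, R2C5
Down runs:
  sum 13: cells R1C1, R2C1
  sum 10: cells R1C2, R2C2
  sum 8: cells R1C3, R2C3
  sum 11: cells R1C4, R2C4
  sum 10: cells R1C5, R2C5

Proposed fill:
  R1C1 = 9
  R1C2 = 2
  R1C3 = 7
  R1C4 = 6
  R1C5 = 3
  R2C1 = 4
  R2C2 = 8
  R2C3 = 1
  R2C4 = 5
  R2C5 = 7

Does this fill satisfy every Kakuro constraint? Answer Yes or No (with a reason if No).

Yes

Across: 9+2+7+6+3=27; 4+8+1+5+7=25. Down: 9+4=13; 2+8=10; 7+1=8; 6+5=11; 3+7=10. No digit repeats within any run.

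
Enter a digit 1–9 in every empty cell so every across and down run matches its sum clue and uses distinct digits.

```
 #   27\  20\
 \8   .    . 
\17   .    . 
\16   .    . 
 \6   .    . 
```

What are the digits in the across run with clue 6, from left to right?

17 in 2 cells must be {8,9}; 16 in 2 cells must be {7,9}.
Nothing is forced directly, so branch on R2C1, whose candidates are 8 or 9. If R2C1 = 8: that forces R2C2 = 9, R3C2 = 7, R4C1 = 4, after which R4C2 would have to be in {2} for the 6 across but in {1,3} for the 20 down — contradiction. So R2C1 = 9.
R2C2 = 17 − 9 = 8 completes the 17 across.
Given what's placed, R3C1 must be 7 to fit the 16 across and 27 down.
R3C2 = 16 − 7 = 9 completes the 16 across.
R4C1 = 5: the only remaining digit allowed by both the 6 across and the 27 down.
R4C2 = 6 − 5 = 1 completes the 6 across.

5 1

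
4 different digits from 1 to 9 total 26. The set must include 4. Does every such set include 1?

No

Counterexample: {4,5,8,9} sums to 26 under that restriction without using 1.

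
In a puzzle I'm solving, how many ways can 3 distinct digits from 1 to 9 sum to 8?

2

3 distinct digits from 1–9 sum between 6 and 24.
Enumerating: {1,2,5}, {1,3,4}.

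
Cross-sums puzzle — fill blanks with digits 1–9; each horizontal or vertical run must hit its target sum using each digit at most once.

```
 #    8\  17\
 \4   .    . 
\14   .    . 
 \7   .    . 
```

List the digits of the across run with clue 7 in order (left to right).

2 5

4 in 2 cells must be {1,3}.
The 14 across and the 8 down share only 5, so R2C1 = 5.
R2C2 = 14 − 5 = 9 completes the 14 across.
Given what's placed, R1C1 must be 1 to fit the 4 across and 8 down.
R1C2 = 4 − 1 = 3 completes the 4 across.
R3C1 = 8 − 6 = 2 completes the 8 down.
R3C2 = 7 − 2 = 5 completes the 7 across.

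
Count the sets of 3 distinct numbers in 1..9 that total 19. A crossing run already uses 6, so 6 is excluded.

3

3 distinct digits from 1–9 sum between 6 and 24.
Dropping sets that contain 6.
Enumerating: {2,8,9}, {3,7,9}, {4,7,8}.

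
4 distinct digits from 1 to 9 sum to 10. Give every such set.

{1,2,3,4}

4 distinct digits from 1–9 sum between 10 and 30.
Only one set works: {1,2,3,4}.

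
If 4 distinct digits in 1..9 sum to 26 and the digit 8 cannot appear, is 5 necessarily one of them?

The only way to make 26 from 4 distinct digits under that restriction is {4,6,7,9}, which does not contain 5.

No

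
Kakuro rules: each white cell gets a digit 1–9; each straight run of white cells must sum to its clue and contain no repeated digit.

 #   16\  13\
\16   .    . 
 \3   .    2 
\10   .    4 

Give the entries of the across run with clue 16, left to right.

9 7

16 in 2 cells must be {7,9}; 3 in 2 cells must be {1,2}.
R1C2 = 13 − 6 = 7 completes the 13 down.
R2C1 = 3 − 2 = 1 completes the 3 across.
R3C1 = 10 − 4 = 6 completes the 10 across.
R1C1 = 16 − 7 = 9 completes the 16 across.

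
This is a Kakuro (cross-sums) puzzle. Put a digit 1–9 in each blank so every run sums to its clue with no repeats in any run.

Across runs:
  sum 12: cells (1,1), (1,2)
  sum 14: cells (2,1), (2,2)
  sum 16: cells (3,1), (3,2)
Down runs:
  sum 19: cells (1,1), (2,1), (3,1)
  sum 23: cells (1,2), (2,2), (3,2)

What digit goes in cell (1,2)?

8

16 in 2 cells must be {7,9}; 23 in 3 cells must be {6,8,9}.
The 16 across and the 23 down share only 9, so (3,2) = 9.
Given what's placed, (1,2) must be 8 to fit the 12 across and 23 down.
(2,2) = 23 − 17 = 6 completes the 23 down.
(3,1) = 16 − 9 = 7 completes the 16 across.
(1,1) = 12 − 8 = 4 completes the 12 across.
(2,1) = 14 − 6 = 8 completes the 14 across.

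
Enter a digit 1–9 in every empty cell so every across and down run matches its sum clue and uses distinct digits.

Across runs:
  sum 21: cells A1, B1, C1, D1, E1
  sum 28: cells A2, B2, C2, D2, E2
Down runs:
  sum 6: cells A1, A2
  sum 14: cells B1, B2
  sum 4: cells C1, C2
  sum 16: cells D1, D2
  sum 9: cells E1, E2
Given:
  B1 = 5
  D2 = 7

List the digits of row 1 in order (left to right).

4 in 2 cells must be {1,3}; 16 in 2 cells must be {7,9}.
D1 = 16 − 7 = 9 completes the 16 down.
B2 = 14 − 5 = 9 completes the 14 down.
Given what's placed, C1 must be 1 to fit the 21 across and 4 down.
C2 = 4 − 1 = 3 completes the 4 down.
Nothing is forced directly, so branch on A1, whose candidates are 2 or 4. If A1 = 4: that forces E1 = 2, after which A2 would have to be in {1,4,5,8} for the 28 across but in {2} for the 6 down — contradiction. So A1 = 2.
E1 = 21 − 17 = 4 completes the 21 across.

2 5 1 9 4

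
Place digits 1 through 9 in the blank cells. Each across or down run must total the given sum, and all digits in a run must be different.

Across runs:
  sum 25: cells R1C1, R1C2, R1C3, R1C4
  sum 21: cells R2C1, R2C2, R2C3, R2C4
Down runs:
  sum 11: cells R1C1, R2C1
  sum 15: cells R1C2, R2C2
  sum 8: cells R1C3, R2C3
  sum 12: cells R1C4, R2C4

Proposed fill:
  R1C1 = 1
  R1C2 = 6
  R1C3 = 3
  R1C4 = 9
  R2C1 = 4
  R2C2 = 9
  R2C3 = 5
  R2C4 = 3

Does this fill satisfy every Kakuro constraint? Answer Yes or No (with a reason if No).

No — the across run R1C1–R1C4 sums to 19, not 25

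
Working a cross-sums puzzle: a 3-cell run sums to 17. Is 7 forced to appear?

No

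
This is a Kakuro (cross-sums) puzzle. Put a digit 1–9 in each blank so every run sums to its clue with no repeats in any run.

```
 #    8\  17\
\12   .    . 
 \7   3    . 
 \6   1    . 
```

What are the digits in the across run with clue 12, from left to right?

R1C1 = 8 − 4 = 4 completes the 8 down.
R1C2 = 12 − 4 = 8 completes the 12 across.
R2C2 = 7 − 3 = 4 completes the 7 across.
R3C2 = 6 − 1 = 5 completes the 6 across.

4 8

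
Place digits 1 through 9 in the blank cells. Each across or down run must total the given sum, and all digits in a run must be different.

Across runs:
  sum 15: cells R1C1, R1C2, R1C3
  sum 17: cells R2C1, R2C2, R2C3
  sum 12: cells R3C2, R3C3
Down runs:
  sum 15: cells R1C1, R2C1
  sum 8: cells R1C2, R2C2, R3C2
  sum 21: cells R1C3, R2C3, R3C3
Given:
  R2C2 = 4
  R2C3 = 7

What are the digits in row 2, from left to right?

R2C1 = 17 − 11 = 6 completes the 17 across.
R3C2 = 3: the only remaining digit allowed by both the 12 across and the 8 down.
R3C3 = 12 − 3 = 9 completes the 12 across.
R1C1 = 15 − 6 = 9 completes the 15 down.
R1C2 = 8 − 7 = 1 completes the 8 down.
R1C3 = 15 − 10 = 5 completes the 15 across.

6, 4, 7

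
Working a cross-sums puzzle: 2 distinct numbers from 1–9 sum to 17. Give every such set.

2 distinct digits from 1–9 sum between 3 and 17.
Only one set works: {8,9}.

{8,9}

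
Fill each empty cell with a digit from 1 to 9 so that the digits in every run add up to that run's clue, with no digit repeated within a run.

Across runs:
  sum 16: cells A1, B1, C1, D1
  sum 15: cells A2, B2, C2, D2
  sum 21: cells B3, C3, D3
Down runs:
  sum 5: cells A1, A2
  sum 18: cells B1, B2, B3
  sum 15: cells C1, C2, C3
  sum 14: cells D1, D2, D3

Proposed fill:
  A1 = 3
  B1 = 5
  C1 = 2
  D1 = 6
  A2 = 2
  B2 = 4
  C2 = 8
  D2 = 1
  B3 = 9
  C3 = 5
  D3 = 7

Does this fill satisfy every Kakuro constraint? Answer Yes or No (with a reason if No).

Yes

Across: 3+5+2+6=16; 2+4+8+1=15; 9+5+7=21. Down: 3+2=5; 5+4+9=18; 2+8+5=15; 6+1+7=14. No digit repeats within any run.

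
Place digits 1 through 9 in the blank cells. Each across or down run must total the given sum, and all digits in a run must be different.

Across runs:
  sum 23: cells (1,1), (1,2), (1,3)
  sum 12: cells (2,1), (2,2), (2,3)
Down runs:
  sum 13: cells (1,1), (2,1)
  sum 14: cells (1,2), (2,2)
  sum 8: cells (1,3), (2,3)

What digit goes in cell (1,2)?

8

23 in 3 cells must be {6,8,9}.
The 23 across and the 8 down share only 6, so (1,3) = 6.
(2,3) = 8 − 6 = 2 completes the 8 down.
Nothing is forced directly, so branch on (2,2), whose candidates are 6 or 9. If (2,2) = 9: then (1,2) would have to be in {8,9} for the 23 across but in {5} for the 14 down — contradiction. So (2,2) = 6.
(1,2) = 14 − 6 = 8 completes the 14 down.
(2,1) = 12 − 8 = 4 completes the 12 across.
(1,1) = 23 − 14 = 9 completes the 23 across.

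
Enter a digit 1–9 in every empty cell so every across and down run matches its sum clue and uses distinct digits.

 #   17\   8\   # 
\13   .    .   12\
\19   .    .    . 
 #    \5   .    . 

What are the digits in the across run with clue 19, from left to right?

9 2 8

17 in 2 cells must be {8,9}.
Nothing is forced directly, so branch on R1C1, whose candidates are 8 or 9. If R1C1 = 9: that forces R1C2 = 4, R2C1 = 8, after which R2C2 would have to be in {2,4,5,6,7,9} for the 19 across but in {1,3} for the 8 down — contradiction. So R1C1 = 8.
R1C2 = 13 − 8 = 5 completes the 13 across.
R2C1 = 17 − 8 = 9 completes the 17 down.
R2C2 = 2: the only remaining digit allowed by both the 19 across and the 8 down.
R2C3 = 19 − 11 = 8 completes the 19 across.
R3C2 = 8 − 7 = 1 completes the 8 down.
R3C3 = 5 − 1 = 4 completes the 5 across.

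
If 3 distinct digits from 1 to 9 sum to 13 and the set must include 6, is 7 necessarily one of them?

No

Counterexample: {2,5,6} sums to 13 under that restriction without using 7.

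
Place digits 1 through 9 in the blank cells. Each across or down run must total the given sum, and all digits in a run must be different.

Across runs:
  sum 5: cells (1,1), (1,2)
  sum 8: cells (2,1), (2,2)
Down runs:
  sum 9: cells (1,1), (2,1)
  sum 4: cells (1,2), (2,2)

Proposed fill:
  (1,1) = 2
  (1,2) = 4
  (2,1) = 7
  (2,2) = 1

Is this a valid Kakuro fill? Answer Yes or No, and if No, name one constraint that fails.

No — the down run (1,2)–(2,2) sums to 5, not 4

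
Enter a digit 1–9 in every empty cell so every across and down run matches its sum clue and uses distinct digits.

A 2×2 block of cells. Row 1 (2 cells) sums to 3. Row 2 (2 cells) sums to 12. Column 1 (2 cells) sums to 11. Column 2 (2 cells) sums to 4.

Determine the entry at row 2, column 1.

3 in 2 cells must be {1,2}; 4 in 2 cells must be {1,3}.
The 3 across and the 11 down share only 2, so (1,1) = 2.
(1,2) = 3 − 2 = 1 completes the 3 across.
(2,1) = 11 − 2 = 9 completes the 11 down.
(2,2) = 12 − 9 = 3 completes the 12 across.

9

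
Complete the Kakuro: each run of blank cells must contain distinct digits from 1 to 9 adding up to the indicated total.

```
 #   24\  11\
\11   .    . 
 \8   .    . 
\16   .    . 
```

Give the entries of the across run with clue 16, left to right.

9 7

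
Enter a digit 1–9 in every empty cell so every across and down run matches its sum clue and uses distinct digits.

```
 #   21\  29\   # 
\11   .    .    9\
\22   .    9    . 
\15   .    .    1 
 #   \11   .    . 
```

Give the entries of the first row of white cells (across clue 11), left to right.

29 in 4 cells must be {5,7,8,9}.
Nothing is forced directly, so branch on R2C3, whose candidates are 5 or 6. If R2C3 = 6: that forces R2C1 = 7, R4C3 = 2, after which R4C2 would have to be in {9} for the 11 across but in {5,7,8} for the 29 down — contradiction. So R2C3 = 5.
R2C1 = 22 − 14 = 8 completes the 22 across.
R4C3 = 9 − 6 = 3 completes the 9 down.
R4C2 = 11 − 3 = 8 completes the 11 across.
R3C2 = 5: the only remaining digit allowed by both the 15 across and the 29 down.
R1C2 = 29 − 22 = 7 completes the 29 down.
R3C1 = 15 − 6 = 9 completes the 15 across.
R1C1 = 11 − 7 = 4 completes the 11 across.

4 7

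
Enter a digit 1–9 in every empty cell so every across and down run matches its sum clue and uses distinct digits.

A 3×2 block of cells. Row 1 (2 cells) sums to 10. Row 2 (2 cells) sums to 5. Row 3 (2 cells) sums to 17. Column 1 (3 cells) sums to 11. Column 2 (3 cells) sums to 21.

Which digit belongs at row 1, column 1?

2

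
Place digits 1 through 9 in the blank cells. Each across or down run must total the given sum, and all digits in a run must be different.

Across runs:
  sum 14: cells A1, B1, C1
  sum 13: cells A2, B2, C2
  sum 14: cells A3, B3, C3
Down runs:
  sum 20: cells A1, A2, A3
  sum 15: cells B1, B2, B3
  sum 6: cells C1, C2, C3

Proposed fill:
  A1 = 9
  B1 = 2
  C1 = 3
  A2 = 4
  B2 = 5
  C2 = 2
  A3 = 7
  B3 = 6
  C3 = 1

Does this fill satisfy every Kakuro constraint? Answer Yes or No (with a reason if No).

No — the across run A2–C2 sums to 11, not 13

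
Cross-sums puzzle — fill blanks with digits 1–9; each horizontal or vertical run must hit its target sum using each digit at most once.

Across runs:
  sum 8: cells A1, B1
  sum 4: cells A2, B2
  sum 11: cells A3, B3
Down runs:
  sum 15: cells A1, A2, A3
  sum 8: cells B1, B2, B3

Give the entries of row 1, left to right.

5, 3

4 in 2 cells must be {1,3}.
Nothing is forced directly, so branch on A2, whose candidates are 1 or 3. If A2 = 1: that forces B2 = 3, B3 = 4, B1 = 1, after which A3 would have to be in {7} for the 11 across but in {5,6,8,9} for the 15 down — contradiction. So A2 = 3.
B2 = 4 − 3 = 1 completes the 4 across.
Nothing is forced directly, so branch on A1, whose candidates are 5 or 7. If A1 = 7: then B1 would have to be in {1} for the 8 across but in {2,3,4,5} for the 8 down — contradiction. So A1 = 5.
B1 = 8 − 5 = 3 completes the 8 across.
A3 = 15 − 8 = 7 completes the 15 down.
B3 = 11 − 7 = 4 completes the 11 across.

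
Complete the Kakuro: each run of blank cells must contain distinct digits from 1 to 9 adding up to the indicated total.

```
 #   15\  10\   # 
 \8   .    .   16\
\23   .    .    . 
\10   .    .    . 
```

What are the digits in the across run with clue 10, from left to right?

23 in 3 cells must be {6,8,9}; 16 in 2 cells must be {7,9}.
Only 6 fits R2C2 under both its across sum 23 and down sum 10.
Given what's placed, R2C3 must be 9 to fit the 23 across and 16 down.
R3C3 = 16 − 9 = 7 completes the 16 down.
R2C1 = 23 − 15 = 8 completes the 23 across.
R3C2 = 1: the only remaining digit allowed by both the 10 across and the 10 down.
R1C2 = 10 − 7 = 3 completes the 10 down.
R3C1 = 10 − 8 = 2 completes the 10 across.

2 1 7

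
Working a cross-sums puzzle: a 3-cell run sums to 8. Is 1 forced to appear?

Yes

Every partition of 8 into 3 distinct digits includes 1: {1,2,5}, {1,3,4}.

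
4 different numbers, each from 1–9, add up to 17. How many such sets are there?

9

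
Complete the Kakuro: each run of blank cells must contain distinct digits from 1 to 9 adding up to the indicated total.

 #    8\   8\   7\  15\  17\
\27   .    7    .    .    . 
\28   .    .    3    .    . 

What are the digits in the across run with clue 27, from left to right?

17 in 2 cells must be {8,9}.
R1C3 = 7 − 3 = 4 completes the 7 down.
R2C2 = 8 − 7 = 1 completes the 8 down.
Given what's placed, R2C1 must be 7 to fit the 28 across and 8 down.
R1C1 = 8 − 7 = 1 completes the 8 down.
R1C5 = 9: the only remaining digit allowed by both the 27 across and the 17 down.
R2C5 = 17 − 9 = 8 completes the 17 down.
R1C4 = 27 − 21 = 6 completes the 27 across.

1 7 4 6 9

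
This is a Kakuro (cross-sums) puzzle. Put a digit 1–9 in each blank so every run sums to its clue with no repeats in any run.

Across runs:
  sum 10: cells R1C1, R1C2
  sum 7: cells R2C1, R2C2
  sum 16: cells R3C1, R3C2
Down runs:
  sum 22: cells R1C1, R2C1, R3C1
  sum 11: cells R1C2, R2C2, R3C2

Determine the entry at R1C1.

16 in 2 cells must be {7,9}.
The 16 across and the 11 down share only 7, so R3C2 = 7.
R3C1 = 16 − 7 = 9 completes the 16 across.
Nothing is forced directly, so branch on R1C2, whose candidates are 1 or 3. If R1C2 = 1: then R1C1 would have to be in {9} for the 10 across but in {5,6,7,8} for the 22 down — contradiction. So R1C2 = 3.
R1C1 = 10 − 3 = 7 completes the 10 across.
R2C1 = 22 − 16 = 6 completes the 22 down.
R2C2 = 7 − 6 = 1 completes the 7 across.

7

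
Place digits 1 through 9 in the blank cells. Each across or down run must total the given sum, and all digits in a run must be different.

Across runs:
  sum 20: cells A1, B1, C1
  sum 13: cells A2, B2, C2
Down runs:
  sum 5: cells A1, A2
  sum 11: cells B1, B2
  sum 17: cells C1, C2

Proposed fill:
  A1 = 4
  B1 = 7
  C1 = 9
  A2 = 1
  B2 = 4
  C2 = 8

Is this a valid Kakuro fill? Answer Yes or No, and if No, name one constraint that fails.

Yes

Across: 4+7+9=20; 1+4+8=13. Down: 4+1=5; 7+4=11; 9+8=17. No digit repeats within any run.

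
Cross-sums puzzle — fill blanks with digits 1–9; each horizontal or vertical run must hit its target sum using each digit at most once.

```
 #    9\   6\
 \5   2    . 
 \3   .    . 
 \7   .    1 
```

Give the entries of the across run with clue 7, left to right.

6 1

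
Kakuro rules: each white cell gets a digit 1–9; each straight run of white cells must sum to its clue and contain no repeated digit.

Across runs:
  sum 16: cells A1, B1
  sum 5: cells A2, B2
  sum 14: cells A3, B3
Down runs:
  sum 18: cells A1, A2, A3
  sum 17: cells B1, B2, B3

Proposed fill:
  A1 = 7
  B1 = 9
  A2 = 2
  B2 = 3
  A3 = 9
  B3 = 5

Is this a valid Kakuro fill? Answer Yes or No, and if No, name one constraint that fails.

Yes

Across: 7+9=16; 2+3=5; 9+5=14. Down: 7+2+9=18; 9+3+5=17. No digit repeats within any run.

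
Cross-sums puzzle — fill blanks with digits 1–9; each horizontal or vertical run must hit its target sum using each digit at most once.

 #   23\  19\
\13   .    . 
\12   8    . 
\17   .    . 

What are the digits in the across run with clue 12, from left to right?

8, 4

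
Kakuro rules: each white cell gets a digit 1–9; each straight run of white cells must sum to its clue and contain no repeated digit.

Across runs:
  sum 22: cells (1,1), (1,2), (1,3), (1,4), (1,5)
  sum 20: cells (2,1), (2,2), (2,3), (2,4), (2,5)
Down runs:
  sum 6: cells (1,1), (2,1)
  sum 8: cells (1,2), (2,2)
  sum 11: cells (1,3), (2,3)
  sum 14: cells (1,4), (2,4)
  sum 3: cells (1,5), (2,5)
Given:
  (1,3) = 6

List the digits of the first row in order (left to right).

3 in 2 cells must be {1,2}.
(2,3) = 11 − 6 = 5 completes the 11 down.
No cell is forced outright now. (2,1) can only be 1 or 2 or 4 (the digits allowed by both its 20 across and its 6 down). If (2,1) = 1: that forces (1,1) = 5, (1,4) = 8, after which (2,4) would have to be in {2,3,4,7,8,9} for the 20 across but in {6} for the 14 down — contradiction. If (2,1) = 2: that forces (1,1) = 4, (2,5) = 1, (1,5) = 2, (2,2) = 3, (2,4) = 9, after which (1,2) would have to be in {1,3,7,9} for the 22 across but in {5} for the 8 down — contradiction. So (2,1) = 4.
(1,1) = 6 − 4 = 2 completes the 6 down.
(1,5) = 1: the only remaining digit allowed by both the 22 across and the 3 down.
(2,5) = 3 − 1 = 2 completes the 3 down.
Given what's placed, (1,2) must be 5 to fit the 22 across and 8 down.
(1,4) = 22 − 14 = 8 completes the 22 across.

2 5 6 8 1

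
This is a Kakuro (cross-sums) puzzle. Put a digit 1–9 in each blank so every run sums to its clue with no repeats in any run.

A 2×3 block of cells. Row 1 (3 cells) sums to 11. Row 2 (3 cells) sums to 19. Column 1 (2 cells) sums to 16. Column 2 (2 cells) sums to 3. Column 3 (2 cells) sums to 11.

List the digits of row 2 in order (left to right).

16 in 2 cells must be {7,9}; 3 in 2 cells must be {1,2}.
The 11 across and the 16 down share only 7, so (1,1) = 7.
Given what's placed, (1,2) must be 1 to fit the 11 across and 3 down.
(1,3) = 11 − 8 = 3 completes the 11 across.
(2,1) = 16 − 7 = 9 completes the 16 down.
(2,2) = 3 − 1 = 2 completes the 3 down.
(2,3) = 19 − 11 = 8 completes the 19 across.

9, 2, 8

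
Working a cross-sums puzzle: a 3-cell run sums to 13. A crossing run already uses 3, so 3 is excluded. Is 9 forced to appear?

No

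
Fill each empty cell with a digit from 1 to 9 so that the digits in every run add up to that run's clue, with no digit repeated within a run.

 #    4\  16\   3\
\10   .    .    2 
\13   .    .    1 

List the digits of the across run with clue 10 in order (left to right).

4 in 2 cells must be {1,3}; 16 in 2 cells must be {7,9}; 3 in 2 cells must be {1,2}.
Given what's placed, R1C2 must be 7 to fit the 10 across and 16 down.
R2C1 = 3: the only remaining digit allowed by both the 13 across and the 4 down.
R2C2 = 13 − 4 = 9 completes the 13 across.
R1C1 = 10 − 9 = 1 completes the 10 across.

1 7 2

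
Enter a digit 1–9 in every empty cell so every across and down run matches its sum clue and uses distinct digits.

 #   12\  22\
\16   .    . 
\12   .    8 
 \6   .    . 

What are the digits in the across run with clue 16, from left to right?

7 9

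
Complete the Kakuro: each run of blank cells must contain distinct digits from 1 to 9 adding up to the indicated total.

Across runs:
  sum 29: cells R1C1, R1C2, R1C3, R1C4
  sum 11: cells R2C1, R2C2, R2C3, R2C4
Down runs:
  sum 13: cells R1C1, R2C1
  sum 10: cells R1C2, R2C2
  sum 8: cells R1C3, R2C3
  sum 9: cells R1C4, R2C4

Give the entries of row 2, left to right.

5, 1, 3, 2

29 in 4 cells must be {5,7,8,9}; 11 in 4 cells must be {1,2,3,5}.
Only 5 fits R2C1 under both its across sum 11 and down sum 13.
R1C1 = 13 − 5 = 8 completes the 13 down.
Nothing is forced directly, so branch on R1C2, whose candidates are 7 or 9. If R1C2 = 7: that forces R1C3 = 5, after which R1C4 would have to be in {9} for the 29 across but in {1,2,3,4,5,6,7,8} for the 9 down — contradiction. So R1C2 = 9.
R2C2 = 10 − 9 = 1 completes the 10 down.
No cell is forced outright now. R2C3 can only be 2 or 3 (the digits allowed by both its 11 across and its 8 down). If R2C3 = 2: then R1C3 would have to be in {5,7} for the 29 across but in {6} for the 8 down — contradiction. So R2C3 = 3.
R1C3 = 8 − 3 = 5 completes the 8 down.
R1C4 = 29 − 22 = 7 completes the 29 across.
R2C4 = 11 − 9 = 2 completes the 11 across.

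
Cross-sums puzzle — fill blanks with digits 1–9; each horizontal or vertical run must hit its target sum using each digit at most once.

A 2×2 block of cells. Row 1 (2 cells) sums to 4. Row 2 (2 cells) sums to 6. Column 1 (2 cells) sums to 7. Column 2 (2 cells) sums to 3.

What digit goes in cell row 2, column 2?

2

4 in 2 cells must be {1,3}; 3 in 2 cells must be {1,2}.
The 4 across and the 3 down share only 1, so (1,2) = 1.
(2,2) = 3 − 1 = 2 completes the 3 down.
(1,1) = 4 − 1 = 3 completes the 4 across.
(2,1) = 6 − 2 = 4 completes the 6 across.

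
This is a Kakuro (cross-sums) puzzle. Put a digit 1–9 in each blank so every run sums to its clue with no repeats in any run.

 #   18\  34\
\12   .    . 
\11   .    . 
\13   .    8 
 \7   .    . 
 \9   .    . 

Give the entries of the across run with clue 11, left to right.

7, 4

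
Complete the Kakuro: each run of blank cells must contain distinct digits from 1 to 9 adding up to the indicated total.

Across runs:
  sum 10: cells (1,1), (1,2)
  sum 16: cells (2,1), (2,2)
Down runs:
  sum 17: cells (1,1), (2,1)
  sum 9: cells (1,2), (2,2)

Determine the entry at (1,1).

16 in 2 cells must be {7,9}; 17 in 2 cells must be {8,9}.
The 16 across and the 17 down share only 9, so (2,1) = 9.
(2,2) = 16 − 9 = 7 completes the 16 across.
(1,1) = 17 − 9 = 8 completes the 17 down.
(1,2) = 10 − 8 = 2 completes the 10 across.

8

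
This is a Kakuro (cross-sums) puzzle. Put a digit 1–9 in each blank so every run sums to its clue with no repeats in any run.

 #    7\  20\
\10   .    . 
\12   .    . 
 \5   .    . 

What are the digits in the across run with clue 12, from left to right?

4 8

7 in 3 cells must be {1,2,4}.
The 12 across and the 7 down share only 4, so R2C1 = 4.
R2C2 = 12 − 4 = 8 completes the 12 across.
Given what's placed, R3C2 must be 3 to fit the 5 across and 20 down.
R1C2 = 20 − 11 = 9 completes the 20 down.
R3C1 = 5 − 3 = 2 completes the 5 across.
R1C1 = 10 − 9 = 1 completes the 10 across.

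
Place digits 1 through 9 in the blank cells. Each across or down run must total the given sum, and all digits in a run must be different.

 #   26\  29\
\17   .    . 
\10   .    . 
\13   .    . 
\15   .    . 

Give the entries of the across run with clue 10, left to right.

3 7

17 in 2 cells must be {8,9}; 29 in 4 cells must be {5,7,8,9}.
Nothing is forced directly, so branch on R2C2, whose candidates are 7 or 8 or 9. If R2C2 = 8: that forces R1C2 = 9, R2C1 = 2, R4C2 = 7, R1C1 = 8, R3C2 = 5, after which R4C1 would have to be in {8} for the 15 across but in {7,9} for the 26 down — contradiction. If R2C2 = 9: that forces R1C2 = 8, after which R2C1 would have to be in {1} for the 10 across but in {2,3,4,5,6,7,8,9} for the 26 down — contradiction. So R2C2 = 7.
R2C1 = 10 − 7 = 3 completes the 10 across.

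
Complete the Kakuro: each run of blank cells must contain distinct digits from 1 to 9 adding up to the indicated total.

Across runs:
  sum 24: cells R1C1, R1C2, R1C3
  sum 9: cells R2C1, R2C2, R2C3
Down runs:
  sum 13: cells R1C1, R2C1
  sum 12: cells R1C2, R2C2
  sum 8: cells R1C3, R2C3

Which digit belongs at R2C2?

24 in 3 cells must be {7,8,9}.
The 24 across and the 8 down share only 7, so R1C3 = 7.
R2C3 = 8 − 7 = 1 completes the 8 down.
Nothing is forced directly, so branch on R2C1, whose candidates are 5 or 6. If R2C1 = 6: then R1C1 would have to be in {8,9} for the 24 across but in {7} for the 13 down — contradiction. So R2C1 = 5.
R1C1 = 13 − 5 = 8 completes the 13 down.
R1C2 = 24 − 15 = 9 completes the 24 across.
R2C2 = 9 − 6 = 3 completes the 9 across.

3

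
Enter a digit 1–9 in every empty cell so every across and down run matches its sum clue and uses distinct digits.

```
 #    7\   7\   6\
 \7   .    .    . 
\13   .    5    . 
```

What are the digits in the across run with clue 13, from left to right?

6, 5, 2

7 in 3 cells must be {1,2,4}.
R1C2 = 7 − 5 = 2 completes the 7 down.
Nothing is forced directly, so branch on R2C3, whose candidates are 1 or 2. If R2C3 = 1: then R1C3 would have to be in {1,4} for the 7 across but in {5} for the 6 down — contradiction. So R2C3 = 2.
R1C3 = 6 − 2 = 4 completes the 6 down.
R2C1 = 13 − 7 = 6 completes the 13 across.
R1C1 = 7 − 6 = 1 completes the 7 across.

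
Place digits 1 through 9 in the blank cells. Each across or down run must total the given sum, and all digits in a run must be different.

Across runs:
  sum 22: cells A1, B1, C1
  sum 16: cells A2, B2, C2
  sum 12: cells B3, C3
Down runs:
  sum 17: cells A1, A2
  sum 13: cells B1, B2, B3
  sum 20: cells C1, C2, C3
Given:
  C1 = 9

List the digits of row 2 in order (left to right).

17 in 2 cells must be {8,9}.
Given what's placed, A1 must be 8 to fit the 22 across and 17 down.
B1 = 22 − 17 = 5 completes the 22 across.
A2 = 17 − 8 = 9 completes the 17 down.
B3 = 7: the only remaining digit allowed by both the 12 across and the 13 down.
C3 = 12 − 7 = 5 completes the 12 across.
B2 = 13 − 12 = 1 completes the 13 down.
C2 = 16 − 10 = 6 completes the 16 across.

9, 1, 6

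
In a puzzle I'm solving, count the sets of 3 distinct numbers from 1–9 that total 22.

2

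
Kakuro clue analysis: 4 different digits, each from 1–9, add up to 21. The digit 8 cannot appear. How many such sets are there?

6

4 distinct digits from 1–9 sum between 10 and 30.
Dropping sets that contain 8.
Enumerating: {1,4,7,9}, {1,5,6,9}, {2,3,7,9}, {2,4,6,9}, {3,4,5,9}, {3,5,6,7}.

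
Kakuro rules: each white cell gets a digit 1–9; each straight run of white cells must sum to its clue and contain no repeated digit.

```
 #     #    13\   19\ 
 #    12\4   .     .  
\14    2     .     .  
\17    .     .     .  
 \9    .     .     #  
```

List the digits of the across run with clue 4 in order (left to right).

4 in 2 cells must be {1,3}.
Intersecting the 4 across with the 19 down forces R1C3 = 3.
R1C2 = 4 − 3 = 1 completes the 4 across.

1 3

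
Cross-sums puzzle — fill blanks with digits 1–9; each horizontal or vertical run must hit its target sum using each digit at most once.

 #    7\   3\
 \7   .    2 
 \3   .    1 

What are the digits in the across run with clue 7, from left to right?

5 2

3 in 2 cells must be {1,2}.
R1C1 = 7 − 2 = 5 completes the 7 across.
R2C1 = 3 − 1 = 2 completes the 3 across.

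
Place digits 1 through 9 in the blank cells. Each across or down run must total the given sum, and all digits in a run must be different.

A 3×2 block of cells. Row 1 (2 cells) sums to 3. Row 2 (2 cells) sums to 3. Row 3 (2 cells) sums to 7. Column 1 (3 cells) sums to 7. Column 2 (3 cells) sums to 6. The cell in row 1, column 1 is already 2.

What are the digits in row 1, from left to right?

3 in 2 cells must be {1,2}; 7 in 3 cells must be {1,2,4}; 6 in 3 cells must be {1,2,3}.
(1,2) = 3 − 2 = 1 completes the 3 across.
Given what's placed, (2,1) must be 1 to fit the 3 across and 7 down.
(2,2) = 3 − 1 = 2 completes the 3 across.
(3,1) = 7 − 3 = 4 completes the 7 down.
(3,2) = 7 − 4 = 3 completes the 7 across.

2, 1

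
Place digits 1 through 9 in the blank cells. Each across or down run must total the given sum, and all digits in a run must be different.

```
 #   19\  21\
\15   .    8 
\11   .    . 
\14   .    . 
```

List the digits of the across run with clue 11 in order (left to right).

4 7

R1C1 = 15 − 8 = 7 completes the 15 across.
No cell is forced outright now. R3C1 can only be 8 or 9 (the digits allowed by both its 14 across and its 19 down). If R3C1 = 9: that forces R2C1 = 3, after which R2C2 would have to be in {8} for the 11 across but in {4,6,7,9} for the 21 down — contradiction. So R3C1 = 8.
R2C1 = 19 − 15 = 4 completes the 19 down.
R2C2 = 11 − 4 = 7 completes the 11 across.
R3C2 = 14 − 8 = 6 completes the 14 across.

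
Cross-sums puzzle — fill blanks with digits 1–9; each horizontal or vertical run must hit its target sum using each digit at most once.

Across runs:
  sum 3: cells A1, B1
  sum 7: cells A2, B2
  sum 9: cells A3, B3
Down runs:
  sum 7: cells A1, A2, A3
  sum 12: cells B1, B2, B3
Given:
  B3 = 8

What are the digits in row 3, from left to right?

3 in 2 cells must be {1,2}; 7 in 3 cells must be {1,2,4}.
Given what's placed, B1 must be 1 to fit the 3 across and 12 down.
B2 = 12 − 9 = 3 completes the 12 down.
A3 = 9 − 8 = 1 completes the 9 across.
A1 = 3 − 1 = 2 completes the 3 across.
A2 = 7 − 3 = 4 completes the 7 across.

1 8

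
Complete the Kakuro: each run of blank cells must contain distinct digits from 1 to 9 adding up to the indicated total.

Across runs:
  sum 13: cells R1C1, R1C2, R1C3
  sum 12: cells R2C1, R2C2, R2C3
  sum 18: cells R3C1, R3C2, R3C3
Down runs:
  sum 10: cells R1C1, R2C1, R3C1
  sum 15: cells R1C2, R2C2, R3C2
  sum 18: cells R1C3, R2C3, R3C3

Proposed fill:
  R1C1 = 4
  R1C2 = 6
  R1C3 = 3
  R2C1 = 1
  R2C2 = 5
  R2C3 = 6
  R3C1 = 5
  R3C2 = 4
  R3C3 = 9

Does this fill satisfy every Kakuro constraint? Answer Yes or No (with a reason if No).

Across: 4+6+3=13; 1+5+6=12; 5+4+9=18. Down: 4+1+5=10; 6+5+4=15; 3+6+9=18. No digit repeats within any run.

Yes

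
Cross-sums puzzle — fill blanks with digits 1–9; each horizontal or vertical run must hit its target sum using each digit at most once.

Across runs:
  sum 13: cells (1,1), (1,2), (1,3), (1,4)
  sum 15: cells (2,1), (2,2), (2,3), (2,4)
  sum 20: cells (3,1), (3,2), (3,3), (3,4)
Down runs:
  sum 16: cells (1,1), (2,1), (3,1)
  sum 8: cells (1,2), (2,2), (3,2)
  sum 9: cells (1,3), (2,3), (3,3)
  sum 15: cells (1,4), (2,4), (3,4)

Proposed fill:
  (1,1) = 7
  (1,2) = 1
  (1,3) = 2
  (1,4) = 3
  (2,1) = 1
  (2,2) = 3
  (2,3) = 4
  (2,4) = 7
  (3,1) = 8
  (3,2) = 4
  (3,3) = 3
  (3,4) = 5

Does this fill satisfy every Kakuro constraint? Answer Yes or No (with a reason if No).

Across: 7+1+2+3=13; 1+3+4+7=15; 8+4+3+5=20. Down: 7+1+8=16; 1+3+4=8; 2+4+3=9; 3+7+5=15. No digit repeats within any run.

Yes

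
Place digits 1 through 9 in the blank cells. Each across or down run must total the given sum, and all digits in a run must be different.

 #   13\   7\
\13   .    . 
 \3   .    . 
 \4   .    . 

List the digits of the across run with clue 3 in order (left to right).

1 2

3 in 2 cells must be {1,2}; 4 in 2 cells must be {1,3}; 7 in 3 cells must be {1,2,4}.
The 13 across and the 7 down share only 4, so R1C2 = 4.
Given what's placed, R3C2 must be 1 to fit the 4 across and 7 down.
R1C1 = 13 − 4 = 9 completes the 13 across.
R2C1 = 1: the only remaining digit allowed by both the 3 across and the 13 down.
R2C2 = 3 − 1 = 2 completes the 3 across.
R3C1 = 4 − 1 = 3 completes the 4 across.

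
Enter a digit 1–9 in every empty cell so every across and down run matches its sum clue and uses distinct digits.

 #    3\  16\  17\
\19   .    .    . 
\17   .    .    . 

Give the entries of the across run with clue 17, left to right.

1, 7, 9

3 in 2 cells must be {1,2}; 16 in 2 cells must be {7,9}; 17 in 2 cells must be {8,9}.
The 19 across and the 3 down share only 2, so R1C1 = 2.
Given what's placed, R1C2 must be 9 to fit the 19 across and 16 down.
R1C3 = 19 − 11 = 8 completes the 19 across.
R2C1 = 3 − 2 = 1 completes the 3 down.
R2C2 = 16 − 9 = 7 completes the 16 down.
R2C3 = 17 − 8 = 9 completes the 17 across.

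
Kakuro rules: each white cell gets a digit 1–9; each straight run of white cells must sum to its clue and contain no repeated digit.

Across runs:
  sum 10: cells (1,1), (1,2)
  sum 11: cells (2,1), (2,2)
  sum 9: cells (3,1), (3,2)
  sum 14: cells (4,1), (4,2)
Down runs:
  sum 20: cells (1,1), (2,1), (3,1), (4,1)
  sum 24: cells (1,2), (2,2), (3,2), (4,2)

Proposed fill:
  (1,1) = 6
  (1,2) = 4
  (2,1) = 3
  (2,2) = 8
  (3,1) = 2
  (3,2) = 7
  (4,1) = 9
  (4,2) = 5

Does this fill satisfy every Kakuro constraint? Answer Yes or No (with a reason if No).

Yes

Across: 6+4=10; 3+8=11; 2+7=9; 9+5=14. Down: 6+3+2+9=20; 4+8+7+5=24. No digit repeats within any run.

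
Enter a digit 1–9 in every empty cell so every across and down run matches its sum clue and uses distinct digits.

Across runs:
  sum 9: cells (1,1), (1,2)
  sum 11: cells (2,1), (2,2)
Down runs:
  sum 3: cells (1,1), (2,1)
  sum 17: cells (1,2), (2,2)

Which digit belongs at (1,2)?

3 in 2 cells must be {1,2}; 17 in 2 cells must be {8,9}.
The 9 across and the 17 down share only 8, so (1,2) = 8.
The 11 across and the 3 down share only 2, so (2,1) = 2.
(2,2) = 11 − 2 = 9 completes the 11 across.
(1,1) = 9 − 8 = 1 completes the 9 across.

8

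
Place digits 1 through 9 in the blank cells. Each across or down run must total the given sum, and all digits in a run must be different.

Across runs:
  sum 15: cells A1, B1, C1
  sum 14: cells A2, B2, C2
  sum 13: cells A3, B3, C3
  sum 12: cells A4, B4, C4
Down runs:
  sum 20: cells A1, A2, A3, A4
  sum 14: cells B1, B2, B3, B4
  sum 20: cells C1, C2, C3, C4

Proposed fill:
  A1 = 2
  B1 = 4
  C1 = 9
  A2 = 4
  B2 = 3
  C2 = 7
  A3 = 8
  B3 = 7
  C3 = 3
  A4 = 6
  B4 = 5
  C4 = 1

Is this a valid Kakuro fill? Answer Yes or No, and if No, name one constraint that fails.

No — the down run B1–B4 sums to 19, not 14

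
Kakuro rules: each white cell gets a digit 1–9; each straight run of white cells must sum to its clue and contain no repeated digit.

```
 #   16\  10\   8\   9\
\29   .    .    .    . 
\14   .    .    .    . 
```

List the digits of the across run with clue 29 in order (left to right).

29 in 4 cells must be {5,7,8,9}; 16 in 2 cells must be {7,9}.
Only 7 fits R2C1 under both its across sum 14 and down sum 16.
R1C1 = 16 − 7 = 9 completes the 16 down.
Nothing is forced directly, so branch on R1C3, whose candidates are 5 or 7. If R1C3 = 5: then R2C3 would have to be in {1,2,4} for the 14 across but in {3} for the 8 down — contradiction. So R1C3 = 7.
R1C2 = 8: the only remaining digit allowed by both the 29 across and the 10 down.
R1C4 = 29 − 24 = 5 completes the 29 across.

9 8 7 5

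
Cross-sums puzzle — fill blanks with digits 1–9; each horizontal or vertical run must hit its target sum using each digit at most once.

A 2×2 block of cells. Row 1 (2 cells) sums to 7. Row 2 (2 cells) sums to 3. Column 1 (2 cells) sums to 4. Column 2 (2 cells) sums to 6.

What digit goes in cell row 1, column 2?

4

3 in 2 cells must be {1,2}; 4 in 2 cells must be {1,3}.
The 3 across and the 4 down share only 1, so (2,1) = 1.
(2,2) = 3 − 1 = 2 completes the 3 across.
(1,1) = 4 − 1 = 3 completes the 4 down.
(1,2) = 7 − 3 = 4 completes the 7 across.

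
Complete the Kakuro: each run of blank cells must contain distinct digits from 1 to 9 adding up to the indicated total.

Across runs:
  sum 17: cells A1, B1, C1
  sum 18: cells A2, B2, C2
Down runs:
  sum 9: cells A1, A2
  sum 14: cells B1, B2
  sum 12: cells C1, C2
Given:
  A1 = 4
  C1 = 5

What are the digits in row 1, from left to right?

B1 = 17 − 9 = 8 completes the 17 across.
A2 = 9 − 4 = 5 completes the 9 down.
B2 = 14 − 8 = 6 completes the 14 down.
C2 = 18 − 11 = 7 completes the 18 across.

4 8 5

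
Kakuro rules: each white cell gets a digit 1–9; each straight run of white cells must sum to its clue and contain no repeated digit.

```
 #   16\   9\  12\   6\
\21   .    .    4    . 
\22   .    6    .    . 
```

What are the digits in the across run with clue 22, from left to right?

16 in 2 cells must be {7,9}.
R1C2 = 9 − 6 = 3 completes the 9 down.
Given what's placed, R1C4 must be 5 to fit the 21 across and 6 down.
R2C3 = 12 − 4 = 8 completes the 12 down.
R2C4 = 6 − 5 = 1 completes the 6 down.
R1C1 = 21 − 12 = 9 completes the 21 across.
R2C1 = 22 − 15 = 7 completes the 22 across.

7, 6, 8, 1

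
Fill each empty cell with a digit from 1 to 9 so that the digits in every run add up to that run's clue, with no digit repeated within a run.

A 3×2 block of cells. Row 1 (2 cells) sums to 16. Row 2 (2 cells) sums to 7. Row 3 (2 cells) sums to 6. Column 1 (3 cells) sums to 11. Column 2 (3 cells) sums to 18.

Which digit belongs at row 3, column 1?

1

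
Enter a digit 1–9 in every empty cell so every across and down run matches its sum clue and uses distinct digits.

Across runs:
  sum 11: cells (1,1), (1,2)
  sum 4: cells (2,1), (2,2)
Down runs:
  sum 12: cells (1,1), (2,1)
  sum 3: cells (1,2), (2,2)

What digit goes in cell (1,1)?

4 in 2 cells must be {1,3}; 3 in 2 cells must be {1,2}.
The 11 across and the 3 down share only 2, so (1,2) = 2.
The 4 across and the 12 down share only 3, so (2,1) = 3.
(2,2) = 4 − 3 = 1 completes the 4 across.
(1,1) = 11 − 2 = 9 completes the 11 across.

9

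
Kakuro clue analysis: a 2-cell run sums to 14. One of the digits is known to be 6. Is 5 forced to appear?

The only way to make 14 from 2 distinct digits under that restriction is {6,8}, which does not contain 5.

No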